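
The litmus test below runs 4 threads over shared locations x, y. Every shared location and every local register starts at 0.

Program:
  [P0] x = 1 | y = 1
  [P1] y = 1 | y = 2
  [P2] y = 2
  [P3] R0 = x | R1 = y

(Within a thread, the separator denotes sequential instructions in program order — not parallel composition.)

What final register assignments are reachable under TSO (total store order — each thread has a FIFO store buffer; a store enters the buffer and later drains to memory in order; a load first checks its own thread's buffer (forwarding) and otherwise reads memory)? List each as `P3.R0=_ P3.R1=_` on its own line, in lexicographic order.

P3.R0=0 P3.R1=0
P3.R0=0 P3.R1=1
P3.R0=0 P3.R1=2
P3.R0=1 P3.R1=0
P3.R0=1 P3.R1=1
P3.R0=1 P3.R1=2

outcome vector order: (P3.R0,P3.R1)
|TSO outcomes| = 6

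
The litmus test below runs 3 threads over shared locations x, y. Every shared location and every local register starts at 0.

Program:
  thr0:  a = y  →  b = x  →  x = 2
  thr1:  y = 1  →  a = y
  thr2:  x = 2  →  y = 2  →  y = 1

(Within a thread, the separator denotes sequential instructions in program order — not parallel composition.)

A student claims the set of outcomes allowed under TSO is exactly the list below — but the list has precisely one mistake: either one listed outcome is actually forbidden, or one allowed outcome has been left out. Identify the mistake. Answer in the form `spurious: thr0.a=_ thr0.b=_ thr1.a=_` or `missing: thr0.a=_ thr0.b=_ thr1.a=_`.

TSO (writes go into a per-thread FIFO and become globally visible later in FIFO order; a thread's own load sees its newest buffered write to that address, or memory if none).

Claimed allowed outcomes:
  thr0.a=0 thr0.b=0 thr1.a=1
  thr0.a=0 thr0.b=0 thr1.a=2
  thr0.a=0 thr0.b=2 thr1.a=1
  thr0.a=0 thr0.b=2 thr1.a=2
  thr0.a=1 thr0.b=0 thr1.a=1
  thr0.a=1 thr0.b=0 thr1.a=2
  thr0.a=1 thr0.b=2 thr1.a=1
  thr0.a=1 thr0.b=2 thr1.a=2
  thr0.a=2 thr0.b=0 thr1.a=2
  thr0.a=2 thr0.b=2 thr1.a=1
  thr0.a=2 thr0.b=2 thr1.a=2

spurious: thr0.a=2 thr0.b=0 thr1.a=2

outcome vector order: (thr0.a,thr0.b,thr1.a)
[TSO] allowed = {<0 0 1>; <0 0 2>; <0 2 1>; <0 2 2>; <1 0 1>; <1 0 2>; <1 2 1>; <1 2 2>; <2 2 1>; <2 2 2>}
claimed∖TSO = {<2 0 2>}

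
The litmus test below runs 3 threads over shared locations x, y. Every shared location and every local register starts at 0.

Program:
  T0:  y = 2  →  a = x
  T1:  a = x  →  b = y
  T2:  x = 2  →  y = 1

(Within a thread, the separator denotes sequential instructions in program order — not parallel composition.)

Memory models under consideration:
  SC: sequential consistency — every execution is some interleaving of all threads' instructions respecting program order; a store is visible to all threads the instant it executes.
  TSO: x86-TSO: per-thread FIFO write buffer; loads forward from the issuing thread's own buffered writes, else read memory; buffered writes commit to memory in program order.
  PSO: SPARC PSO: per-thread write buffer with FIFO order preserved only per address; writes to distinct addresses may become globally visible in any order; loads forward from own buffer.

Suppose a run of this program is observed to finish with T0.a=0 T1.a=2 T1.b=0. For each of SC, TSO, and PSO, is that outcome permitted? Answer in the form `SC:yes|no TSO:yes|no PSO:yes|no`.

SC:no TSO:yes PSO:yes

outcome vector order: (T0.a,T1.a,T1.b)
SC: 11 outcomes — {000; 001; 002; 021; 022; 200; 201; 202; 220; 221; 222}
TSO: 12 outcomes — {000; 001; 002; 020; 021; 022; 200; 201; 202; 220; 221; 222}
PSO: 12 outcomes — {000; 001; 002; 020; 021; 022; 200; 201; 202; 220; 221; 222}
target 020 ∈ {TSO,PSO}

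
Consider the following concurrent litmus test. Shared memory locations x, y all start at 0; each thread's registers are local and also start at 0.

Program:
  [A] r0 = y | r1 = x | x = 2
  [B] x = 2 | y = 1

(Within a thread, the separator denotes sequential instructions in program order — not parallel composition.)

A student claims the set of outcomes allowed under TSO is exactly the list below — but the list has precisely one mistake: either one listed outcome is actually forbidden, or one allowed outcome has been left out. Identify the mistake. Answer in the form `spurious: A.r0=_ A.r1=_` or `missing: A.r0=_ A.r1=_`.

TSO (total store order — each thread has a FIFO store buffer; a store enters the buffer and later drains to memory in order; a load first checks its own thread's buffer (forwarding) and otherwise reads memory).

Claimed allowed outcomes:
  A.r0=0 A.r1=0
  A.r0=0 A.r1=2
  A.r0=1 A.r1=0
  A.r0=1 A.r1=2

outcome vector order: (A.r0,A.r1)
TSO (3): (0,0), (0,2), (1,2)
claimed∖TSO = {(1,0)}

spurious: A.r0=1 A.r1=0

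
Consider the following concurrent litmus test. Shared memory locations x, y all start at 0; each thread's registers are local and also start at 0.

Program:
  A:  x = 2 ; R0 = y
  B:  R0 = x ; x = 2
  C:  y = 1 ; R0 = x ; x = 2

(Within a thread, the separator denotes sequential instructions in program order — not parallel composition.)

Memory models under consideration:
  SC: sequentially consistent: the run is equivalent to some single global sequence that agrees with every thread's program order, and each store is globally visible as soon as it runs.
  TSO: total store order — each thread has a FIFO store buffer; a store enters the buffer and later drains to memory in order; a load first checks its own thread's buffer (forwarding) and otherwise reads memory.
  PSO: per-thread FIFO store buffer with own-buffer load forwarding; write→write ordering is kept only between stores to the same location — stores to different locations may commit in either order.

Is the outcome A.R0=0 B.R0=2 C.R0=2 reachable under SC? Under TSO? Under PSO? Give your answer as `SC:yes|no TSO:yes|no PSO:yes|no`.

SC:yes TSO:yes PSO:yes

outcome vector order: (A.R0,B.R0,C.R0)
[SC] allowed = {<0 0 2> <0 2 2> <1 0 0> <1 0 2> <1 2 0> <1 2 2>}
[TSO] allowed = {<0 0 0> <0 0 2> <0 2 0> <0 2 2> <1 0 0> <1 0 2> <1 2 0> <1 2 2>}
[PSO] allowed = {<0 0 0> <0 0 2> <0 2 0> <0 2 2> <1 0 0> <1 0 2> <1 2 0> <1 2 2>}
target <0 2 2> ∈ {SC,TSO,PSO}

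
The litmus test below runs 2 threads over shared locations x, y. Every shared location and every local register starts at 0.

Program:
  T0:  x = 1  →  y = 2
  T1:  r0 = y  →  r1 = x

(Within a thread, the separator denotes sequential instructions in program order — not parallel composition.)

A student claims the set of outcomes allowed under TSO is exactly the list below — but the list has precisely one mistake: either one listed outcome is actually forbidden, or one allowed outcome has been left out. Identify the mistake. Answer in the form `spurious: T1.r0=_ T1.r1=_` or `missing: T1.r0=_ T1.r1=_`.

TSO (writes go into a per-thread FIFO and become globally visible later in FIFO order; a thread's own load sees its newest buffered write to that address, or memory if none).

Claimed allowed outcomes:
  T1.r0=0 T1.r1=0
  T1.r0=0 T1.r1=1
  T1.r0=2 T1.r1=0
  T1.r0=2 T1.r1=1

outcome vector order: (T1.r0,T1.r1)
TSO: 3 outcomes — {00; 01; 21}
claimed∖TSO = {20}

spurious: T1.r0=2 T1.r1=0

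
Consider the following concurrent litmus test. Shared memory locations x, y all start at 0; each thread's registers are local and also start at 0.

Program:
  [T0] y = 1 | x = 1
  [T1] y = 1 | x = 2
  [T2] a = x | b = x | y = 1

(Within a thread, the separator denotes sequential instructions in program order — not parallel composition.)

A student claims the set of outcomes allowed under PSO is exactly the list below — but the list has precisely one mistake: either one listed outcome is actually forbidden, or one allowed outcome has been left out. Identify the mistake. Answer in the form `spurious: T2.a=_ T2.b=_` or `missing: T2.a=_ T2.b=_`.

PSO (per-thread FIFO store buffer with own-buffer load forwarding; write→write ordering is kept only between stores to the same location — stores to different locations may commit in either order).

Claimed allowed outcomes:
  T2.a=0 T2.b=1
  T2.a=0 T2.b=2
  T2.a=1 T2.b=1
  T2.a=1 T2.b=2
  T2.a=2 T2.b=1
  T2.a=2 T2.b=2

outcome vector order: (T2.a,T2.b)
[PSO] allowed = {0/0 0/1 0/2 1/1 1/2 2/1 2/2}
PSO∖claimed = {0/0}

missing: T2.a=0 T2.b=0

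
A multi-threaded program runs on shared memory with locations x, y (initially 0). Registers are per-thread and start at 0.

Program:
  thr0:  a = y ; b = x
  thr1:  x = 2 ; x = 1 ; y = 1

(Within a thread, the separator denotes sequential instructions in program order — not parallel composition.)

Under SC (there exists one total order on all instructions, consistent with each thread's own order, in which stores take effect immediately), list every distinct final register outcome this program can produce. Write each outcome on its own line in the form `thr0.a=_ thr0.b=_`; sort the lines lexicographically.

outcome vector order: (thr0.a,thr0.b)
|SC outcomes| = 4

thr0.a=0 thr0.b=0
thr0.a=0 thr0.b=1
thr0.a=0 thr0.b=2
thr0.a=1 thr0.b=1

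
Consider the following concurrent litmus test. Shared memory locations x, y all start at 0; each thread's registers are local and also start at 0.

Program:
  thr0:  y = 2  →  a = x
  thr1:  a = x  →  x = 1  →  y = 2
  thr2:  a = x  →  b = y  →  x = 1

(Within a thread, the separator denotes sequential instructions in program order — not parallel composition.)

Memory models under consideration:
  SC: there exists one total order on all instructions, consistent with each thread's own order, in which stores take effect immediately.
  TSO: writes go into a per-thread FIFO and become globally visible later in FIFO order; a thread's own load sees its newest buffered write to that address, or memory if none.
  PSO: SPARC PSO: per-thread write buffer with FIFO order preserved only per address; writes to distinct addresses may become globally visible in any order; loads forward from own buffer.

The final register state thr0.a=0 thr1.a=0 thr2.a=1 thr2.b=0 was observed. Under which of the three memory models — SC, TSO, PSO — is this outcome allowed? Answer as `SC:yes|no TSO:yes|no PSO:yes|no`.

outcome vector order: (thr0.a,thr1.a,thr2.a,thr2.b)
SC: 11 outcomes — {0000; 0002; 0012; 0100; 0102; 1000; 1002; 1010; 1012; 1100; 1102}
TSO: 12 outcomes — {0000; 0002; 0010; 0012; 0100; 0102; 1000; 1002; 1010; 1012; 1100; 1102}
PSO: 12 outcomes — {0000; 0002; 0010; 0012; 0100; 0102; 1000; 1002; 1010; 1012; 1100; 1102}
target 0010 ∈ {TSO,PSO}

SC:no TSO:yes PSO:yes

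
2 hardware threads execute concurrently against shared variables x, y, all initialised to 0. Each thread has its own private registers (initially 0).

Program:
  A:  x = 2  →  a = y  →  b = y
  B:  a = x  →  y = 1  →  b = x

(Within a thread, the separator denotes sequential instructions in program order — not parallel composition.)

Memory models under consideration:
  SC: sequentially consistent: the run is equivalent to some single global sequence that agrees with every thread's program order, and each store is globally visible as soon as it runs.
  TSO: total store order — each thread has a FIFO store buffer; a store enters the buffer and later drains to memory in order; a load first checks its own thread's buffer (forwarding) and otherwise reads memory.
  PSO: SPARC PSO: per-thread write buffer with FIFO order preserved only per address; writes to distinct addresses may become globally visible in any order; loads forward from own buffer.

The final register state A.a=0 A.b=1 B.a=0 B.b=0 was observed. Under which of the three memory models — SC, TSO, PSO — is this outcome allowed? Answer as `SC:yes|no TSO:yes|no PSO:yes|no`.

outcome vector order: (A.a,A.b,B.a,B.b)
[SC] allowed = {0002 0022 0102 0122 1100 1102 1122}
[TSO] allowed = {0000 0002 0022 0100 0102 0122 1100 1102 1122}
[PSO] allowed = {0000 0002 0022 0100 0102 0122 1100 1102 1122}
target 0100 ∈ {TSO,PSO}

SC:no TSO:yes PSO:yes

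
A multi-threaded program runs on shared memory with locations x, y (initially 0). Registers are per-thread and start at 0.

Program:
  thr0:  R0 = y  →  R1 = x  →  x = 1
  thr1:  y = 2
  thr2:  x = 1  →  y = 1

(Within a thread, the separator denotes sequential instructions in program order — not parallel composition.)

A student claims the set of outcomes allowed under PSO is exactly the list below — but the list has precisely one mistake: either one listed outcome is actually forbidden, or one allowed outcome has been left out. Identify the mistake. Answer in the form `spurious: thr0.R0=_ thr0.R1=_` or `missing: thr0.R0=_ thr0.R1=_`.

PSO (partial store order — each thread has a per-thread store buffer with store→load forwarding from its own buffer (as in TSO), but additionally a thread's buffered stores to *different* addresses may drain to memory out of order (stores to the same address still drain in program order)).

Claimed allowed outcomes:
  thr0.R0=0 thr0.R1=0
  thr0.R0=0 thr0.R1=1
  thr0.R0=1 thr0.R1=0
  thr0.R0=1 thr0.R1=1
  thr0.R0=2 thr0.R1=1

outcome vector order: (thr0.R0,thr0.R1)
under PSO → (0,0); (0,1); (1,0); (1,1); (2,0); (2,1)
PSO∖claimed = {(2,0)}

missing: thr0.R0=2 thr0.R1=0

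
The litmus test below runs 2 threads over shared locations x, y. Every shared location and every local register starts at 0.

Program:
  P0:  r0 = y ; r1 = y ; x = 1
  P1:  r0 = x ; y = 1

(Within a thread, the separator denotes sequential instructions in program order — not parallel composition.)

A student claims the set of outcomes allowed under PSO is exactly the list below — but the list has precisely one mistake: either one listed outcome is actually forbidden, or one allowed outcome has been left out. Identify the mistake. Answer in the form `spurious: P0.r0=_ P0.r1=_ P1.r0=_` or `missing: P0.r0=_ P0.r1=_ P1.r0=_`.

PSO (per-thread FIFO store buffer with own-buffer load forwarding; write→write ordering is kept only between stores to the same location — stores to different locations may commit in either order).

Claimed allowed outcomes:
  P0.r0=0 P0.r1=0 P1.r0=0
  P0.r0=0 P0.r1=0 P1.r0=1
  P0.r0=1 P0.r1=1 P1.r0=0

outcome vector order: (P0.r0,P0.r1,P1.r0)
PSO (4): 000, 001, 010, 110
PSO∖claimed = {010}

missing: P0.r0=0 P0.r1=1 P1.r0=0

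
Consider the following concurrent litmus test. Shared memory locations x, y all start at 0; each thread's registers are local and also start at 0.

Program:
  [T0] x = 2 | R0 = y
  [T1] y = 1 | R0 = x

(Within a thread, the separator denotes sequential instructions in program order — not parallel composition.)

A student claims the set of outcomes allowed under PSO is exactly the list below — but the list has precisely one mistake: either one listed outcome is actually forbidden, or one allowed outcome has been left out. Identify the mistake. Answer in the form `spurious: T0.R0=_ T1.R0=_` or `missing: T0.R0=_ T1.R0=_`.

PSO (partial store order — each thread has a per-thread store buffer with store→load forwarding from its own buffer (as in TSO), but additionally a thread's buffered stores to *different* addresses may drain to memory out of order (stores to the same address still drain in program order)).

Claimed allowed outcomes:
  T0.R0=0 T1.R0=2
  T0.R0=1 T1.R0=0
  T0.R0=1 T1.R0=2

outcome vector order: (T0.R0,T1.R0)
PSO (4): (0,0), (0,2), (1,0), (1,2)
PSO∖claimed = {(0,0)}

missing: T0.R0=0 T1.R0=0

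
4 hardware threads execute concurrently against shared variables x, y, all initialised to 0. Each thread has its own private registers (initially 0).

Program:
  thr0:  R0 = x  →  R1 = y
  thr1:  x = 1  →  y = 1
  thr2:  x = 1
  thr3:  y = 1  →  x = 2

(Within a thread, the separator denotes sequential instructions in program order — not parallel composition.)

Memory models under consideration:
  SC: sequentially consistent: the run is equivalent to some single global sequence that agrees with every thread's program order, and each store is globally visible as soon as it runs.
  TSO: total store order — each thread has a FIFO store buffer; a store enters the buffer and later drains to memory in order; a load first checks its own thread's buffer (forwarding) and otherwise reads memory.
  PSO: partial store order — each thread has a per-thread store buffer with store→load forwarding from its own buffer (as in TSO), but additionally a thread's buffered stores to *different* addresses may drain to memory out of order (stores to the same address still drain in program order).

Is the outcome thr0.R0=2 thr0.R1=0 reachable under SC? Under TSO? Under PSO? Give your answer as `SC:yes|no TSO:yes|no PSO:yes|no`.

SC:no TSO:no PSO:yes

outcome vector order: (thr0.R0,thr0.R1)
[SC] allowed = {<0 0> <0 1> <1 0> <1 1> <2 1>}
[TSO] allowed = {<0 0> <0 1> <1 0> <1 1> <2 1>}
[PSO] allowed = {<0 0> <0 1> <1 0> <1 1> <2 0> <2 1>}
target <2 0> ∈ {PSO}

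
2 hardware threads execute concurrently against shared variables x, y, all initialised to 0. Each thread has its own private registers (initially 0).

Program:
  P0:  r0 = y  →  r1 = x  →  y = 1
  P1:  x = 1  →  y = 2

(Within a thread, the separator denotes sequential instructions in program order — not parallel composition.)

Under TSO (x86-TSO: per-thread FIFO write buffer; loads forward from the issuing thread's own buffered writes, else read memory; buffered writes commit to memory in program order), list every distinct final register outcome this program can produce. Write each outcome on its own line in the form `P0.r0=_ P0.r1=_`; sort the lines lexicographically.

outcome vector order: (P0.r0,P0.r1)
|TSO outcomes| = 3

P0.r0=0 P0.r1=0
P0.r0=0 P0.r1=1
P0.r0=2 P0.r1=1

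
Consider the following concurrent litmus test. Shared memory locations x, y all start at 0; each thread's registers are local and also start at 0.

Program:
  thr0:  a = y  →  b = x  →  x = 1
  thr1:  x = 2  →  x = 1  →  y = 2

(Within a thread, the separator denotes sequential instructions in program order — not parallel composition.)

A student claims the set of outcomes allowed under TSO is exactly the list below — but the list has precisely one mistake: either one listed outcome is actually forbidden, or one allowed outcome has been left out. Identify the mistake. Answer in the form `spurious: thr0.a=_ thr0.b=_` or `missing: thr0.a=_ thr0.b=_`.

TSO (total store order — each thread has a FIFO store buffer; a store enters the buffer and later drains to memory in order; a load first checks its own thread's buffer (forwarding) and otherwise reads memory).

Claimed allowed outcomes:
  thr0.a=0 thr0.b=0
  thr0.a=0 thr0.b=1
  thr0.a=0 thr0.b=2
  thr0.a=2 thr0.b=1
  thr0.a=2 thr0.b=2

spurious: thr0.a=2 thr0.b=2

outcome vector order: (thr0.a,thr0.b)
[TSO] allowed = {00; 01; 02; 21}
claimed∖TSO = {22}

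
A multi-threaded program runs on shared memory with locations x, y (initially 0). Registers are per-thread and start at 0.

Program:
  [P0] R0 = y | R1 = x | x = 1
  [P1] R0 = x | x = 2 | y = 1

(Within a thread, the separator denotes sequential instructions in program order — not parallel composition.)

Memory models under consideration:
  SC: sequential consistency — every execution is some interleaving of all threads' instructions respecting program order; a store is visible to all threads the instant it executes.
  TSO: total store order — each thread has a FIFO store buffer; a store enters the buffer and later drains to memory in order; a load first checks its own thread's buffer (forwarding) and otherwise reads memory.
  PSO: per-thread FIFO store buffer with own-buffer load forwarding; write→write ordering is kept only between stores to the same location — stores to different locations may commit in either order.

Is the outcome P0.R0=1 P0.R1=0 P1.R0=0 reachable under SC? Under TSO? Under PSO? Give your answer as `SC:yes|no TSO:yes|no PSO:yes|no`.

SC:no TSO:no PSO:yes

outcome vector order: (P0.R0,P0.R1,P1.R0)
[SC] allowed = {(0,0,0) (0,0,1) (0,2,0) (1,2,0)}
[TSO] allowed = {(0,0,0) (0,0,1) (0,2,0) (1,2,0)}
[PSO] allowed = {(0,0,0) (0,0,1) (0,2,0) (1,0,0) (1,2,0)}
target (1,0,0) ∈ {PSO}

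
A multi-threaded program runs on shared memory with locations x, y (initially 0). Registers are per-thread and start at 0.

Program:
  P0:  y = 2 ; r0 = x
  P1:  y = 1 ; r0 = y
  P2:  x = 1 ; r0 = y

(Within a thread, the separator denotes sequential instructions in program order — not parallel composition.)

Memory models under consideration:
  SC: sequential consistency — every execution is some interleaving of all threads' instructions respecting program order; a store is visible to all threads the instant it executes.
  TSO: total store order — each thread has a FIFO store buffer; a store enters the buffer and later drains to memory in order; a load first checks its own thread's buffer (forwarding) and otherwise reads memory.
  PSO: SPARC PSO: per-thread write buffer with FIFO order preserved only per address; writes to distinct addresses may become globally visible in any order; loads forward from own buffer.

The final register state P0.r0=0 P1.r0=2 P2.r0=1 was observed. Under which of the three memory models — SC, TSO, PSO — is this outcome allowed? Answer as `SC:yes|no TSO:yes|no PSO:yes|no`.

outcome vector order: (P0.r0,P1.r0,P2.r0)
[SC] allowed = {0/1/1; 0/1/2; 0/2/2; 1/1/0; 1/1/1; 1/1/2; 1/2/0; 1/2/1; 1/2/2}
[TSO] allowed = {0/1/0; 0/1/1; 0/1/2; 0/2/0; 0/2/1; 0/2/2; 1/1/0; 1/1/1; 1/1/2; 1/2/0; 1/2/1; 1/2/2}
[PSO] allowed = {0/1/0; 0/1/1; 0/1/2; 0/2/0; 0/2/1; 0/2/2; 1/1/0; 1/1/1; 1/1/2; 1/2/0; 1/2/1; 1/2/2}
target 0/2/1 ∈ {TSO,PSO}

SC:no TSO:yes PSO:yes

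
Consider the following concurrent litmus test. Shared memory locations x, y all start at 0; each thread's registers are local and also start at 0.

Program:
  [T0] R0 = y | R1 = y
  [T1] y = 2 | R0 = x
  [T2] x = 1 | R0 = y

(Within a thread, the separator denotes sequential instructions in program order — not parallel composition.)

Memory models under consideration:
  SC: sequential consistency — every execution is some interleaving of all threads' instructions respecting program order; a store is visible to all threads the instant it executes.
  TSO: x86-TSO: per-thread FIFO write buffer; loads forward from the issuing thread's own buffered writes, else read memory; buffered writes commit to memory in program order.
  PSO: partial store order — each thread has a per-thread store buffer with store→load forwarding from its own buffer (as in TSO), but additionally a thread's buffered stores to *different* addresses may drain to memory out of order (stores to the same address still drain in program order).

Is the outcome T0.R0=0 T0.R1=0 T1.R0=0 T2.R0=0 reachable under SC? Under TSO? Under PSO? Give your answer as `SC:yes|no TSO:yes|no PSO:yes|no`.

SC:no TSO:yes PSO:yes

outcome vector order: (T0.R0,T0.R1,T1.R0,T2.R0)
SC (9): (0,0,0,2); (0,0,1,0); (0,0,1,2); (0,2,0,2); (0,2,1,0); (0,2,1,2); (2,2,0,2); (2,2,1,0); (2,2,1,2)
TSO (12): (0,0,0,0); (0,0,0,2); (0,0,1,0); (0,0,1,2); (0,2,0,0); (0,2,0,2); (0,2,1,0); (0,2,1,2); (2,2,0,0); (2,2,0,2); (2,2,1,0); (2,2,1,2)
PSO (12): (0,0,0,0); (0,0,0,2); (0,0,1,0); (0,0,1,2); (0,2,0,0); (0,2,0,2); (0,2,1,0); (0,2,1,2); (2,2,0,0); (2,2,0,2); (2,2,1,0); (2,2,1,2)
target (0,0,0,0) ∈ {TSO,PSO}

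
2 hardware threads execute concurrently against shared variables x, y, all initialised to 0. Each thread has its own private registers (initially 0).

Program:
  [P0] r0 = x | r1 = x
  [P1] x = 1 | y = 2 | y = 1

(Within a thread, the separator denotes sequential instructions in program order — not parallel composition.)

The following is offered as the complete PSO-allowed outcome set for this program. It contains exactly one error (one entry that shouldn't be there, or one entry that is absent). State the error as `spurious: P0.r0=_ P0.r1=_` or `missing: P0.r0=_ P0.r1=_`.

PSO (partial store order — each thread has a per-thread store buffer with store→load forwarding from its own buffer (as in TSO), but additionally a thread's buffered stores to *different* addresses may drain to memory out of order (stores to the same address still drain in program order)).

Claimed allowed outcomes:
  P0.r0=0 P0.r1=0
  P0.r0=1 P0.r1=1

outcome vector order: (P0.r0,P0.r1)
[PSO] allowed = {(0,0) (0,1) (1,1)}
PSO∖claimed = {(0,1)}

missing: P0.r0=0 P0.r1=1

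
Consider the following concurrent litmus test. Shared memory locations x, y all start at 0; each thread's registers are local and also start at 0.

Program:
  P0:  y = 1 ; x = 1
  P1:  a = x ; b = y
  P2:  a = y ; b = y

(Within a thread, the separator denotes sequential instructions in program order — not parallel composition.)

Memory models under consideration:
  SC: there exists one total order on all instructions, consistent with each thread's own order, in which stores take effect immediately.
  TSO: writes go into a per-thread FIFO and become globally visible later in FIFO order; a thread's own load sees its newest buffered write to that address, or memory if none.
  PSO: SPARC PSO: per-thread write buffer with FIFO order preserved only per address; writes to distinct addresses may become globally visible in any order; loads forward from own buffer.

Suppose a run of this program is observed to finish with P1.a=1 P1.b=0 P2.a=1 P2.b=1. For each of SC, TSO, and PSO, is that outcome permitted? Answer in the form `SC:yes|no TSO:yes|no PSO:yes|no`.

SC:no TSO:no PSO:yes

outcome vector order: (P1.a,P1.b,P2.a,P2.b)
[SC] allowed = {(0,0,0,0) (0,0,0,1) (0,0,1,1) (0,1,0,0) (0,1,0,1) (0,1,1,1) (1,1,0,0) (1,1,0,1) (1,1,1,1)}
[TSO] allowed = {(0,0,0,0) (0,0,0,1) (0,0,1,1) (0,1,0,0) (0,1,0,1) (0,1,1,1) (1,1,0,0) (1,1,0,1) (1,1,1,1)}
[PSO] allowed = {(0,0,0,0) (0,0,0,1) (0,0,1,1) (0,1,0,0) (0,1,0,1) (0,1,1,1) (1,0,0,0) (1,0,0,1) (1,0,1,1) (1,1,0,0) (1,1,0,1) (1,1,1,1)}
target (1,0,1,1) ∈ {PSO}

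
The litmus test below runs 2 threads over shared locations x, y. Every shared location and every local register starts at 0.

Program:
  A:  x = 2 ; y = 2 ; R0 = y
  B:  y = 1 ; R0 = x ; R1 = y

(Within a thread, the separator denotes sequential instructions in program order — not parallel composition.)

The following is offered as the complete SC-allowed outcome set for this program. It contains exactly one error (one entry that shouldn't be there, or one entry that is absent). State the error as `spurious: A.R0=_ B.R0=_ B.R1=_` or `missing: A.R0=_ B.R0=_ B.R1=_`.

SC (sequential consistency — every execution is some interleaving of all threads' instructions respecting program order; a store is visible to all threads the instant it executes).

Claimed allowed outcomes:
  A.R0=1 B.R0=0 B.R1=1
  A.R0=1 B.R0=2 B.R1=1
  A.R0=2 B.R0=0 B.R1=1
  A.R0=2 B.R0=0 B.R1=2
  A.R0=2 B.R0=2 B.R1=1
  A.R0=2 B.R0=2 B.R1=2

outcome vector order: (A.R0,B.R0,B.R1)
under SC → 1/2/1; 2/0/1; 2/0/2; 2/2/1; 2/2/2
claimed∖SC = {1/0/1}

spurious: A.R0=1 B.R0=0 B.R1=1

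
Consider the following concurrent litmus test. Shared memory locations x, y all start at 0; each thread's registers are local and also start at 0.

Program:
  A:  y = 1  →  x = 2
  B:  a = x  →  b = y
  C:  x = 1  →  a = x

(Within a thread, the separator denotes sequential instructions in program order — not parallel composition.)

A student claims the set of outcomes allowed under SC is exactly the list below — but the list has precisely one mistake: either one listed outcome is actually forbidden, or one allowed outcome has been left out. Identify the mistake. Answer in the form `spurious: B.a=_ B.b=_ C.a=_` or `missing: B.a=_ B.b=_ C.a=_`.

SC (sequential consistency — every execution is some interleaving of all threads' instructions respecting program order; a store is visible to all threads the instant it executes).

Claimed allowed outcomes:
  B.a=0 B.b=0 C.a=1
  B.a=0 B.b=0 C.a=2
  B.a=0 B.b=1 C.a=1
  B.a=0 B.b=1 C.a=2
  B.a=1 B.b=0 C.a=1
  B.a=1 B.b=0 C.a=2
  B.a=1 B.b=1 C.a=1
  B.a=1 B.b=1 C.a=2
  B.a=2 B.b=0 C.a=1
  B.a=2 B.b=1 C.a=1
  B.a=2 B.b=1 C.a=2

outcome vector order: (B.a,B.b,C.a)
under SC → 001; 002; 011; 012; 101; 102; 111; 112; 211; 212
claimed∖SC = {201}

spurious: B.a=2 B.b=0 C.a=1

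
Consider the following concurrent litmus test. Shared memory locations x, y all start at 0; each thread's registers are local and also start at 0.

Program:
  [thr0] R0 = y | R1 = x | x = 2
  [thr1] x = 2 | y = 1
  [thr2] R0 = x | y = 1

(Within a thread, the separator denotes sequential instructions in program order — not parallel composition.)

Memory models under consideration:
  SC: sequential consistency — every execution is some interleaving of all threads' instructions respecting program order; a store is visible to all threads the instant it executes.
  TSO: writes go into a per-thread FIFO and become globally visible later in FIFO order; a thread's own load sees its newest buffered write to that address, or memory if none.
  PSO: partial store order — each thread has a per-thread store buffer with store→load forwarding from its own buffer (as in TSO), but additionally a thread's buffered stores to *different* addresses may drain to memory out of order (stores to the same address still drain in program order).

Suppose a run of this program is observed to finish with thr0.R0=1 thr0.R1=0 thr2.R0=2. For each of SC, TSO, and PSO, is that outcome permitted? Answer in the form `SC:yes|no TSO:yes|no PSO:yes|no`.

outcome vector order: (thr0.R0,thr0.R1,thr2.R0)
SC: 7 outcomes — {000; 002; 020; 022; 100; 120; 122}
TSO: 7 outcomes — {000; 002; 020; 022; 100; 120; 122}
PSO: 8 outcomes — {000; 002; 020; 022; 100; 102; 120; 122}
target 102 ∈ {PSO}

SC:no TSO:no PSO:yes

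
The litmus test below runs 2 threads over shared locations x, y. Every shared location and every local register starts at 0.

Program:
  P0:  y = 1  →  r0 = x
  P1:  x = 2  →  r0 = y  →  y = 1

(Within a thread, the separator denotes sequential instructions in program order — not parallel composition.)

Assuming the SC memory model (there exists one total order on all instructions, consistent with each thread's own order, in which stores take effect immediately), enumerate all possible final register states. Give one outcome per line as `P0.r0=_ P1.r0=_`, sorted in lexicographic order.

P0.r0=0 P1.r0=1
P0.r0=2 P1.r0=0
P0.r0=2 P1.r0=1

outcome vector order: (P0.r0,P1.r0)
|SC outcomes| = 3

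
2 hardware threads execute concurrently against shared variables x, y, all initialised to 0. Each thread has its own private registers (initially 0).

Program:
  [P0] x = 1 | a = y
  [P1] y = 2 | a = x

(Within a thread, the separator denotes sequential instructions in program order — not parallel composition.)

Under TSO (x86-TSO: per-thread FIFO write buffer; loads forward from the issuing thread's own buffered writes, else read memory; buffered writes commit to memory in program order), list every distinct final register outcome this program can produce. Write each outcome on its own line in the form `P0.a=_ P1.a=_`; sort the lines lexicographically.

P0.a=0 P1.a=0
P0.a=0 P1.a=1
P0.a=2 P1.a=0
P0.a=2 P1.a=1

outcome vector order: (P0.a,P1.a)
|TSO outcomes| = 4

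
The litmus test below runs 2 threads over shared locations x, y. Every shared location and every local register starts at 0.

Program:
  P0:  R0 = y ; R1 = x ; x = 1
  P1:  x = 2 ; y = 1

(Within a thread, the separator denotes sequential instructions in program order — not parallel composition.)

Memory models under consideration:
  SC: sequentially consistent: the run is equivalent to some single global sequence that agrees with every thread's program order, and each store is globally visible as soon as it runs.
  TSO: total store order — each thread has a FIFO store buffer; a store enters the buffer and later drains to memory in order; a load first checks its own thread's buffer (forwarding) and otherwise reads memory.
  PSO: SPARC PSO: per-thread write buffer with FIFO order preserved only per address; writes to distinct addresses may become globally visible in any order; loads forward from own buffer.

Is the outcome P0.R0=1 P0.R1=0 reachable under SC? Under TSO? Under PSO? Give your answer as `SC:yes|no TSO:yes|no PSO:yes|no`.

outcome vector order: (P0.R0,P0.R1)
SC (3): <0 0> <0 2> <1 2>
TSO (3): <0 0> <0 2> <1 2>
PSO (4): <0 0> <0 2> <1 0> <1 2>
target <1 0> ∈ {PSO}

SC:no TSO:no PSO:yes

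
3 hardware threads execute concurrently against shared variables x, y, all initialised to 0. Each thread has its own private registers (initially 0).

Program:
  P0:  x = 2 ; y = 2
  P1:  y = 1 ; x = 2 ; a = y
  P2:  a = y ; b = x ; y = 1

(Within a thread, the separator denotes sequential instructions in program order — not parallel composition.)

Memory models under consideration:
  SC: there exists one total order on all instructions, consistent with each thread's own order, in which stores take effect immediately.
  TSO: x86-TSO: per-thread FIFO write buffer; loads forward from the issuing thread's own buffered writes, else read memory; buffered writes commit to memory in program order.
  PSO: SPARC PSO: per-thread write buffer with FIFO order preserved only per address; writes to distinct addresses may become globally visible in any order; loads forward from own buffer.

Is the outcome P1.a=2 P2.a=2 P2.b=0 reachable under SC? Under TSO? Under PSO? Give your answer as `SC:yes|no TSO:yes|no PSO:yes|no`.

outcome vector order: (P1.a,P2.a,P2.b)
[SC] allowed = {(1,0,0) (1,0,2) (1,1,0) (1,1,2) (1,2,2) (2,0,0) (2,0,2) (2,1,0) (2,1,2) (2,2,2)}
[TSO] allowed = {(1,0,0) (1,0,2) (1,1,0) (1,1,2) (1,2,2) (2,0,0) (2,0,2) (2,1,0) (2,1,2) (2,2,2)}
[PSO] allowed = {(1,0,0) (1,0,2) (1,1,0) (1,1,2) (1,2,0) (1,2,2) (2,0,0) (2,0,2) (2,1,0) (2,1,2) (2,2,0) (2,2,2)}
target (2,2,0) ∈ {PSO}

SC:no TSO:no PSO:yes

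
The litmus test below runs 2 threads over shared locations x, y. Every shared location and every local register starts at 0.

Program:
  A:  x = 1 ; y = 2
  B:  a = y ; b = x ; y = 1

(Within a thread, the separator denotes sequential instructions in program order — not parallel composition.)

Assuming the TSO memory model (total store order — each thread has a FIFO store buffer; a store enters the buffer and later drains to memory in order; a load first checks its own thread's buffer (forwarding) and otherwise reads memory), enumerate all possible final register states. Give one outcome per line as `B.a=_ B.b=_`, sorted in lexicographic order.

outcome vector order: (B.a,B.b)
|TSO outcomes| = 3

B.a=0 B.b=0
B.a=0 B.b=1
B.a=2 B.b=1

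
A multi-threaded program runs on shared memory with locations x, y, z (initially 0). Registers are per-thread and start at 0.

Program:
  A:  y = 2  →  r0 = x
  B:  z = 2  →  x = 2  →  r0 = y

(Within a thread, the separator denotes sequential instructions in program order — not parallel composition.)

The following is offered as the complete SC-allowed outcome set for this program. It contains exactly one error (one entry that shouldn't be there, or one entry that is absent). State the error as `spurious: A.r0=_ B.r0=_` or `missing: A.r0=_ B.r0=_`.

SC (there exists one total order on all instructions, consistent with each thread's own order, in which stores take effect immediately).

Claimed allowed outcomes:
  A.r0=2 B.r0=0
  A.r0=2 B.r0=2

missing: A.r0=0 B.r0=2

outcome vector order: (A.r0,B.r0)
[SC] allowed = {02 20 22}
SC∖claimed = {02}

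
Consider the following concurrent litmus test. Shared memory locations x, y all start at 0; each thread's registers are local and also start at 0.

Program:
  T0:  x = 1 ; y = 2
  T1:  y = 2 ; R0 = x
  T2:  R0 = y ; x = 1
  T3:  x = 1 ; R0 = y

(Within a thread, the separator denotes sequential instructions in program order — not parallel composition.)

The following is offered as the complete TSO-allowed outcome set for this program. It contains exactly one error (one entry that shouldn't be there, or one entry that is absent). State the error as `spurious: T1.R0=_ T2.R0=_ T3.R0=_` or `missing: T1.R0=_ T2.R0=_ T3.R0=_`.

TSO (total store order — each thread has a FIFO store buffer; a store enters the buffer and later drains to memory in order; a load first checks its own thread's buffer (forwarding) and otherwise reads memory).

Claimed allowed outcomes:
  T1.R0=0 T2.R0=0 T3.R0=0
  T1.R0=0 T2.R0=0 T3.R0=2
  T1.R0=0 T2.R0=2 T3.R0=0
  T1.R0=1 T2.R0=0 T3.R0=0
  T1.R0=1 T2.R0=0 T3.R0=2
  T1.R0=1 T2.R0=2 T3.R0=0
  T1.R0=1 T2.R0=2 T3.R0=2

outcome vector order: (T1.R0,T2.R0,T3.R0)
TSO (8): 000, 002, 020, 022, 100, 102, 120, 122
TSO∖claimed = {022}

missing: T1.R0=0 T2.R0=2 T3.R0=2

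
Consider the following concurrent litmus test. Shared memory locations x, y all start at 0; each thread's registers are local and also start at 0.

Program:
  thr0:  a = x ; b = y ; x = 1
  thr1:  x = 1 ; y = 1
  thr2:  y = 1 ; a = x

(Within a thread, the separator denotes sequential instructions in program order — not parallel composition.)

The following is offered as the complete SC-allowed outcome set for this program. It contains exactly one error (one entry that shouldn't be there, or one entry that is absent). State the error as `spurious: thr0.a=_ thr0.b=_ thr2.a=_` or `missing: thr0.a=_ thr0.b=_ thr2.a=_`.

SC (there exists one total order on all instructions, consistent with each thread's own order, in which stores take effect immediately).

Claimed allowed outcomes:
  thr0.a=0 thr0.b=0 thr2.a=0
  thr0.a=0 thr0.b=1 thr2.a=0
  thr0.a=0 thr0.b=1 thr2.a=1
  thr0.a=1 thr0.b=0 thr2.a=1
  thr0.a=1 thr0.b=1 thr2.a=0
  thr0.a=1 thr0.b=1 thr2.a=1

outcome vector order: (thr0.a,thr0.b,thr2.a)
[SC] allowed = {000 001 010 011 101 110 111}
SC∖claimed = {001}

missing: thr0.a=0 thr0.b=0 thr2.a=1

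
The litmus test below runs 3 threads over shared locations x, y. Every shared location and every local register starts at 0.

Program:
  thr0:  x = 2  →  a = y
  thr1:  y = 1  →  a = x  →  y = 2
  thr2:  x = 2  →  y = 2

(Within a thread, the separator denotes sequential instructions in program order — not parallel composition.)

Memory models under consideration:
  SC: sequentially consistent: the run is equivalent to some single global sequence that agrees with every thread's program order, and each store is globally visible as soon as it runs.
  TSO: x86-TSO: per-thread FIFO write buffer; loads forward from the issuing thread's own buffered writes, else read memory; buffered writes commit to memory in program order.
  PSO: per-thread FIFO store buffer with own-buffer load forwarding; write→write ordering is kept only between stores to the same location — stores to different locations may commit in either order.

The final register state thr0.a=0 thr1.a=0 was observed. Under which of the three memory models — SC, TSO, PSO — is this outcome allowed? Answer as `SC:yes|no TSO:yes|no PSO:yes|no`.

SC:no TSO:yes PSO:yes

outcome vector order: (thr0.a,thr1.a)
SC: 5 outcomes — {<0 2>, <1 0>, <1 2>, <2 0>, <2 2>}
TSO: 6 outcomes — {<0 0>, <0 2>, <1 0>, <1 2>, <2 0>, <2 2>}
PSO: 6 outcomes — {<0 0>, <0 2>, <1 0>, <1 2>, <2 0>, <2 2>}
target <0 0> ∈ {TSO,PSO}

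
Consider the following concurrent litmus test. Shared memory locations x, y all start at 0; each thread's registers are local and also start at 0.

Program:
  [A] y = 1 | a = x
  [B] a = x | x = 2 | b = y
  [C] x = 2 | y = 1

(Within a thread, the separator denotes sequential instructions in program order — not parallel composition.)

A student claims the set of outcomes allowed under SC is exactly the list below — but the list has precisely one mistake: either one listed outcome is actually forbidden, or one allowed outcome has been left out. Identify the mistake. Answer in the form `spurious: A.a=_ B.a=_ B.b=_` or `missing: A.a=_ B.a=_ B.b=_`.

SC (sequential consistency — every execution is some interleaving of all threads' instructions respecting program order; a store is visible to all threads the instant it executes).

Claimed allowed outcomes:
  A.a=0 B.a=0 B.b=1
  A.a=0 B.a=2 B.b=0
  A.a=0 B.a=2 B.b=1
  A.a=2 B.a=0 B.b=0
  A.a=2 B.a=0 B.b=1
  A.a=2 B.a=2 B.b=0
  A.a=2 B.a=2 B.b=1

spurious: A.a=0 B.a=2 B.b=0

outcome vector order: (A.a,B.a,B.b)
under SC → (0,0,1) (0,2,1) (2,0,0) (2,0,1) (2,2,0) (2,2,1)
claimed∖SC = {(0,2,0)}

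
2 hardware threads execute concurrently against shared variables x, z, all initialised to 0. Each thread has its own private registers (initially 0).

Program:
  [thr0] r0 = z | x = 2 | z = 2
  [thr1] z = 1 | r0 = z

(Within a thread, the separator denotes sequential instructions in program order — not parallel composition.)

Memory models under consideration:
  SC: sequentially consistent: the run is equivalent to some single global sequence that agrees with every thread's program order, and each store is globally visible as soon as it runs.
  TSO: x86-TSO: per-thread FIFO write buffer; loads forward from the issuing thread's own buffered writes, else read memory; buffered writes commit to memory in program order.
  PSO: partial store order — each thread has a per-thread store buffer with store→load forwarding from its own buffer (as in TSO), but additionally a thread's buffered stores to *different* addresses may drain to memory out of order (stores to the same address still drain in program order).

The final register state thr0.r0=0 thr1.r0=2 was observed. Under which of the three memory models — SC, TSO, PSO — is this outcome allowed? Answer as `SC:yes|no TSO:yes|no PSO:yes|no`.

SC:yes TSO:yes PSO:yes

outcome vector order: (thr0.r0,thr1.r0)
SC (4): 01; 02; 11; 12
TSO (4): 01; 02; 11; 12
PSO (4): 01; 02; 11; 12
target 02 ∈ {SC,TSO,PSO}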